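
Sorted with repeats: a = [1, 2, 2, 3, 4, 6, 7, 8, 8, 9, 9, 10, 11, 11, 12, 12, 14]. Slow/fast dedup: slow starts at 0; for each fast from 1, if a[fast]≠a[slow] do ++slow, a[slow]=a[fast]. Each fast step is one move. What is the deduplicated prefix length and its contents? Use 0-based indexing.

length 12; prefix = [1, 2, 3, 4, 6, 7, 8, 9, 10, 11, 12, 14]

(s=0,f=1) a[fast]=2≠a[slow]=1 write a[1]=2 → slow++,fast++
(s=1,f=2) a[fast]=2=a[slow] dup → fast++
(s=1,f=3) a[fast]=3≠a[slow]=2 write a[2]=3 → slow++,fast++
(s=2,f=4) a[fast]=4≠a[slow]=3 write a[3]=4 → slow++,fast++
(s=3,f=5) a[fast]=6≠a[slow]=4 write a[4]=6 → slow++,fast++
(s=4,f=6) a[fast]=7≠a[slow]=6 write a[5]=7 → slow++,fast++
(s=5,f=7) a[fast]=8≠a[slow]=7 write a[6]=8 → slow++,fast++
(s=6,f=8) a[fast]=8=a[slow] dup → fast++
(s=6,f=9) a[fast]=9≠a[slow]=8 write a[7]=9 → slow++,fast++
(s=7,f=10) a[fast]=9=a[slow] dup → fast++
(s=7,f=11) a[fast]=10≠a[slow]=9 write a[8]=10 → slow++,fast++
(s=8,f=12) a[fast]=11≠a[slow]=10 write a[9]=11 → slow++,fast++
(s=9,f=13) a[fast]=11=a[slow] dup → fast++
(s=9,f=14) a[fast]=12≠a[slow]=11 write a[10]=12 → slow++,fast++
(s=10,f=15) a[fast]=12=a[slow] dup → fast++
(s=10,f=16) a[fast]=14≠a[slow]=12 write a[11]=14 → slow++,fast++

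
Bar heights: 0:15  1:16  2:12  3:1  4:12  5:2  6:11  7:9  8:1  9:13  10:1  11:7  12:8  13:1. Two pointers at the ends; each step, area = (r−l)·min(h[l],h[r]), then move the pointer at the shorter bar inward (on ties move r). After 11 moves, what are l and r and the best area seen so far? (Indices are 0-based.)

l=0, r=2, best area=117

l=0 r=13: min(15,1)*13=13 best=13 *, r--
l=0 r=12: min(15,8)*12=96 best=96 *, r--
l=0 r=11: min(15,7)*11=77 best=96, r--
l=0 r=10: min(15,1)*10=10 best=96, r--
l=0 r=9: min(15,13)*9=117 best=117 *, r--
l=0 r=8: min(15,1)*8=8 best=117, r--
l=0 r=7: min(15,9)*7=63 best=117, r--
l=0 r=6: min(15,11)*6=66 best=117, r--
l=0 r=5: min(15,2)*5=10 best=117, r--
l=0 r=4: min(15,12)*4=48 best=117, r--
l=0 r=3: min(15,1)*3=3 best=117, r--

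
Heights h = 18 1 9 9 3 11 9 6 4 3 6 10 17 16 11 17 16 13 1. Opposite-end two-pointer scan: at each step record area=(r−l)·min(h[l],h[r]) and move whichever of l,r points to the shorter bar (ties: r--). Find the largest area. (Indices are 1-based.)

l=1 r=19: min(18,1)*18=18 best=18 *, r--
l=1 r=18: min(18,13)*17=221 best=221 *, r--
l=1 r=17: min(18,16)*16=256 best=256 *, r--
l=1 r=16: min(18,17)*15=255 best=256, r--
l=1 r=15: min(18,11)*14=154 best=256, r--
l=1 r=14: min(18,16)*13=208 best=256, r--
l=1 r=13: min(18,17)*12=204 best=256, r--
l=1 r=12: min(18,10)*11=110 best=256, r--
l=1 r=11: min(18,6)*10=60 best=256, r--
l=1 r=10: min(18,3)*9=27 best=256, r--
l=1 r=9: min(18,4)*8=32 best=256, r--
l=1 r=8: min(18,6)*7=42 best=256, r--
l=1 r=7: min(18,9)*6=54 best=256, r--
l=1 r=6: min(18,11)*5=55 best=256, r--
l=1 r=5: min(18,3)*4=12 best=256, r--
l=1 r=4: min(18,9)*3=27 best=256, r--
l=1 r=3: min(18,9)*2=18 best=256, r--
l=1 r=2: min(18,1)*1=1 best=256, r--

max area = 256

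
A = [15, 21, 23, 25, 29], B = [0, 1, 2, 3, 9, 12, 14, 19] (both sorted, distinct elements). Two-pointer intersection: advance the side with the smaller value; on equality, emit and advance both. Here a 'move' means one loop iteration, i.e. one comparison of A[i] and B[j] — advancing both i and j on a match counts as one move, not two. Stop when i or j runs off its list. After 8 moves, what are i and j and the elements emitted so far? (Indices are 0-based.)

[i=0,j=0] 15>0 → j++
[i=0,j=1] 15>1 → j++
[i=0,j=2] 15>2 → j++
[i=0,j=3] 15>3 → j++
[i=0,j=4] 15>9 → j++
[i=0,j=5] 15>12 → j++
[i=0,j=6] 15>14 → j++
[i=0,j=7] 15<19 → i++

i=1, j=7, emitted=[]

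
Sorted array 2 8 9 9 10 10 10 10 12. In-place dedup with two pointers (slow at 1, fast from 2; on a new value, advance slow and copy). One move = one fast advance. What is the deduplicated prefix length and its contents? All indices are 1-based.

(s=1,f=2) a[fast]=8≠a[slow]=2 write a[2]=8 → slow++,fast++
(s=2,f=3) a[fast]=9≠a[slow]=8 write a[3]=9 → slow++,fast++
(s=3,f=4) a[fast]=9=a[slow] dup → fast++
(s=3,f=5) a[fast]=10≠a[slow]=9 write a[4]=10 → slow++,fast++
(s=4,f=6) a[fast]=10=a[slow] dup → fast++
(s=4,f=7) a[fast]=10=a[slow] dup → fast++
(s=4,f=8) a[fast]=10=a[slow] dup → fast++
(s=4,f=9) a[fast]=12≠a[slow]=10 write a[5]=12 → slow++,fast++

length 5; prefix = [2, 8, 9, 10, 12]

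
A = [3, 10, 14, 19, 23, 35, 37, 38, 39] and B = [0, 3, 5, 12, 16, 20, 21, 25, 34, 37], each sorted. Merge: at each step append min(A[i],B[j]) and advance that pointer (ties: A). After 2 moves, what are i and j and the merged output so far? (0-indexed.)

i=0 j=0: A[i]=3>B[j]=0 take 0, j++
i=0 j=1: A[i]=3<=B[j]=3 take 3, i++

i=1, j=1, merged so far=[0, 3]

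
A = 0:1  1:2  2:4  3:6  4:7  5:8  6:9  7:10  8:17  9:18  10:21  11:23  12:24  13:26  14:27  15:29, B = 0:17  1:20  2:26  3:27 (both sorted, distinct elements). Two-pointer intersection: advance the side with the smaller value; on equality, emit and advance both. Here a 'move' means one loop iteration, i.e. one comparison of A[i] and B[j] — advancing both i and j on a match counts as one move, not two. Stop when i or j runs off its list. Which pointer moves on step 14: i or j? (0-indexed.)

i

i=0 j=0: 1<17, i++
i=1 j=0: 2<17, i++
i=2 j=0: 4<17, i++
i=3 j=0: 6<17, i++
i=4 j=0: 7<17, i++
i=5 j=0: 8<17, i++
i=6 j=0: 9<17, i++
i=7 j=0: 10<17, i++
i=8 j=0: 17==17 emit, i++,j++
i=9 j=1: 18<20, i++
i=10 j=1: 21>20, j++
i=10 j=2: 21<26, i++
i=11 j=2: 23<26, i++
i=12 j=2: 24<26, i++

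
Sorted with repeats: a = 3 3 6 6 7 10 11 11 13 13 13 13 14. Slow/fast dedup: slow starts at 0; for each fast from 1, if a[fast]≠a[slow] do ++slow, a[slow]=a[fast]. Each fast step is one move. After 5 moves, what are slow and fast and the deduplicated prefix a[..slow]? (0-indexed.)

(s=0,f=1) a[fast]=3=a[slow] dup → fast++
(s=0,f=2) a[fast]=6≠a[slow]=3 write a[1]=6 → slow++,fast++
(s=1,f=3) a[fast]=6=a[slow] dup → fast++
(s=1,f=4) a[fast]=7≠a[slow]=6 write a[2]=7 → slow++,fast++
(s=2,f=5) a[fast]=10≠a[slow]=7 write a[3]=10 → slow++,fast++

slow=3, fast=6, prefix=[3, 6, 7, 10]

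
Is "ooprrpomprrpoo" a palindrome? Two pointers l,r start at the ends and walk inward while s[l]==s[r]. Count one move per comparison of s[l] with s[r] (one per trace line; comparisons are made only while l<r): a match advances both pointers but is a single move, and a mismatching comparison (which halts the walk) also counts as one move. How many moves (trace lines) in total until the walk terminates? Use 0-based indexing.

7 moves

l=0 r=13: 'o'=='o', l++,r--
l=1 r=12: 'o'=='o', l++,r--
l=2 r=11: 'p'=='p', l++,r--
l=3 r=10: 'r'=='r', l++,r--
l=4 r=9: 'r'=='r', l++,r--
l=5 r=8: 'p'=='p', l++,r--
l=6 r=7: 'o'!='m', stop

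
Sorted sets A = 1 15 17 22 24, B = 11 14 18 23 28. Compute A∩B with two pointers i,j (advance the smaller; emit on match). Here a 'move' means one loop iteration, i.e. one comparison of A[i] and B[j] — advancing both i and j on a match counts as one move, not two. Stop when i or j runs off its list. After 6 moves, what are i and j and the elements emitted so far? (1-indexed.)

i=4, j=4, emitted=[]

i=1 j=1: 1<11, i++
i=2 j=1: 15>11, j++
i=2 j=2: 15>14, j++
i=2 j=3: 15<18, i++
i=3 j=3: 17<18, i++
i=4 j=3: 22>18, j++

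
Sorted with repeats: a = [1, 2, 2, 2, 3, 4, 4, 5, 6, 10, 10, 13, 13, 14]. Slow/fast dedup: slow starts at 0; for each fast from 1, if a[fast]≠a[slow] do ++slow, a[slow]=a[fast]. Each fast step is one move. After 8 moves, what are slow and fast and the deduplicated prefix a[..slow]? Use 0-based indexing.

(s=0,f=1) a[fast]=2≠a[slow]=1 write a[1]=2 → slow++,fast++
(s=1,f=2) a[fast]=2=a[slow] dup → fast++
(s=1,f=3) a[fast]=2=a[slow] dup → fast++
(s=1,f=4) a[fast]=3≠a[slow]=2 write a[2]=3 → slow++,fast++
(s=2,f=5) a[fast]=4≠a[slow]=3 write a[3]=4 → slow++,fast++
(s=3,f=6) a[fast]=4=a[slow] dup → fast++
(s=3,f=7) a[fast]=5≠a[slow]=4 write a[4]=5 → slow++,fast++
(s=4,f=8) a[fast]=6≠a[slow]=5 write a[5]=6 → slow++,fast++

slow=5, fast=9, prefix=[1, 2, 3, 4, 5, 6]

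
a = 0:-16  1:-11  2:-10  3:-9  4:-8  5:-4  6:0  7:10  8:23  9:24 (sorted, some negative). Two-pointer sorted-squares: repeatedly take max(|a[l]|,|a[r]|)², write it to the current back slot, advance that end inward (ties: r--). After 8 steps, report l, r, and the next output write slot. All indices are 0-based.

l=5, r=6, next write slot=1

l=0 r=9: |-16|<=|24| out[9]=576, r--
l=0 r=8: |-16|<=|23| out[8]=529, r--
l=0 r=7: |-16|>|10| out[7]=256, l++
l=1 r=7: |-11|>|10| out[6]=121, l++
l=2 r=7: |-10|<=|10| out[5]=100, r--
l=2 r=6: |-10|>|0| out[4]=100, l++
l=3 r=6: |-9|>|0| out[3]=81, l++
l=4 r=6: |-8|>|0| out[2]=64, l++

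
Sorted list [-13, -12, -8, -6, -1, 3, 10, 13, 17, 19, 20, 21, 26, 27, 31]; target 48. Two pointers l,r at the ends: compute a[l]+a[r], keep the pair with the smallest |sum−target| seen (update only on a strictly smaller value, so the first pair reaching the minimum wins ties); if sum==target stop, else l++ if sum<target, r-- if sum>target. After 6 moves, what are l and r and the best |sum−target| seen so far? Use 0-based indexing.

l=0 r=14: -13+31=18 d=30 *, l++
l=1 r=14: -12+31=19 d=29 *, l++
l=2 r=14: -8+31=23 d=25 *, l++
l=3 r=14: -6+31=25 d=23 *, l++
l=4 r=14: -1+31=30 d=18 *, l++
l=5 r=14: 3+31=34 d=14 *, l++

l=6, r=14, best |Δ|=14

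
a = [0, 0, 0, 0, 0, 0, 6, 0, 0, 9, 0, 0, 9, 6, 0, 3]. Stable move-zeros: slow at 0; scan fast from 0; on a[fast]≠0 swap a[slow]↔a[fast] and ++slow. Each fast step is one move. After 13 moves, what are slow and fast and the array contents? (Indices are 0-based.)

slow=3, fast=13, a=[6, 9, 9, 0, 0, 0, 0, 0, 0, 0, 0, 0, 0, 6, 0, 3]

(s=0,f=0) a[fast]=0 → fast++
(s=0,f=1) a[fast]=0 → fast++
(s=0,f=2) a[fast]=0 → fast++
(s=0,f=3) a[fast]=0 → fast++
(s=0,f=4) a[fast]=0 → fast++
(s=0,f=5) a[fast]=0 → fast++
(s=0,f=6) a[fast]=6≠0 swap→a[0]=6 → slow++,fast++
(s=1,f=7) a[fast]=0 → fast++
(s=1,f=8) a[fast]=0 → fast++
(s=1,f=9) a[fast]=9≠0 swap→a[1]=9 → slow++,fast++
(s=2,f=10) a[fast]=0 → fast++
(s=2,f=11) a[fast]=0 → fast++
(s=2,f=12) a[fast]=9≠0 swap→a[2]=9 → slow++,fast++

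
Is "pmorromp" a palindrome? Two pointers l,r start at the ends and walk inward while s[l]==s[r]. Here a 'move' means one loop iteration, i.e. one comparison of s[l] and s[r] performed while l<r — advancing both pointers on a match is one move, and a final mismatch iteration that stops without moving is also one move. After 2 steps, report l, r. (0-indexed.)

l=0 r=7: 'p'=='p', l++,r--
l=1 r=6: 'm'=='m', l++,r--

l=2, r=5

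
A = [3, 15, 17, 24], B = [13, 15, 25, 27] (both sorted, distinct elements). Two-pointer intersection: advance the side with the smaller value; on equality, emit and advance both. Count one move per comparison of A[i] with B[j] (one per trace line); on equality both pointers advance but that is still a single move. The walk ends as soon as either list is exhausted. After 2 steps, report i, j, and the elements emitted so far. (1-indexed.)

i=2, j=2, emitted=[]

[i=1,j=1] 3<13 → i++
[i=2,j=1] 15>13 → j++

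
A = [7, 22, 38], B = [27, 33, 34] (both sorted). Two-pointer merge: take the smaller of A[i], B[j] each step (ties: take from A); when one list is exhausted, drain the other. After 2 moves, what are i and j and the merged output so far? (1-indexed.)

i=1 j=1: A[i]=7<=B[j]=27 take 7, i++
i=2 j=1: A[i]=22<=B[j]=27 take 22, i++

i=3, j=1, merged so far=[7, 22]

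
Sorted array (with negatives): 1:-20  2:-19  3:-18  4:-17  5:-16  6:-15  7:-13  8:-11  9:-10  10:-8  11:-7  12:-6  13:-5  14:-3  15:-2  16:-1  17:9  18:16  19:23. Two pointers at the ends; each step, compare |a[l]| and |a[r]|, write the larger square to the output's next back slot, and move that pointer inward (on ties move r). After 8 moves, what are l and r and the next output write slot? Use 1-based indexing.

[1,19] |-20|<=|23| out[19]=529 → r--
[1,18] |-20|>|16| out[18]=400 → l++
[2,18] |-19|>|16| out[17]=361 → l++
[3,18] |-18|>|16| out[16]=324 → l++
[4,18] |-17|>|16| out[15]=289 → l++
[5,18] |-16|<=|16| out[14]=256 → r--
[5,17] |-16|>|9| out[13]=256 → l++
[6,17] |-15|>|9| out[12]=225 → l++

l=7, r=17, next write slot=11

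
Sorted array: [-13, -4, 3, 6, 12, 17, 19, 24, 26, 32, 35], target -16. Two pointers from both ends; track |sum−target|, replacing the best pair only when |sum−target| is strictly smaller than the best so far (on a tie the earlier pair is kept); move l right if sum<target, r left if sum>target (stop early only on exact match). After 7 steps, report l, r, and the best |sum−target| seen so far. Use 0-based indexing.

l=0, r=3, best |Δ|=15

[0,10] -13+35=22 d=38 * → r--
[0,9] -13+32=19 d=35 * → r--
[0,8] -13+26=13 d=29 * → r--
[0,7] -13+24=11 d=27 * → r--
[0,6] -13+19=6 d=22 * → r--
[0,5] -13+17=4 d=20 * → r--
[0,4] -13+12=-1 d=15 * → r--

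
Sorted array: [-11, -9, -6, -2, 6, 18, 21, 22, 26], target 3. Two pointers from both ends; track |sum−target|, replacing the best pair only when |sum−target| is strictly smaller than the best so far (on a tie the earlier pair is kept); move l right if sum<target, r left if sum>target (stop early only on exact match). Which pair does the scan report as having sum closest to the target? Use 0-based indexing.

l=0 r=8: -11+26=15 d=12 *, r--
l=0 r=7: -11+22=11 d=8 *, r--
l=0 r=6: -11+21=10 d=7 *, r--
l=0 r=5: -11+18=7 d=4 *, r--
l=0 r=4: -11+6=-5 d=8, l++
l=1 r=4: -9+6=-3 d=6, l++
l=2 r=4: -6+6=0 d=3 *, l++
l=3 r=4: -2+6=4 d=1 *, r--

pair (-2, 6) with sum 4 (|Δ|=1)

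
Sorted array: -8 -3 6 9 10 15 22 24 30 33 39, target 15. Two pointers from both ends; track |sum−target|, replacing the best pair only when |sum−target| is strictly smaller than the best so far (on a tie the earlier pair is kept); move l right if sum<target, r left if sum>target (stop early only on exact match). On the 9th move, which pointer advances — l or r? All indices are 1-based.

r

l=1 r=11: -8+39=31 d=16 *, r--
l=1 r=10: -8+33=25 d=10 *, r--
l=1 r=9: -8+30=22 d=7 *, r--
l=1 r=8: -8+24=16 d=1 *, r--
l=1 r=7: -8+22=14 d=1, l++
l=2 r=7: -3+22=19 d=4, r--
l=2 r=6: -3+15=12 d=3, l++
l=3 r=6: 6+15=21 d=6, r--
l=3 r=5: 6+10=16 d=1, r--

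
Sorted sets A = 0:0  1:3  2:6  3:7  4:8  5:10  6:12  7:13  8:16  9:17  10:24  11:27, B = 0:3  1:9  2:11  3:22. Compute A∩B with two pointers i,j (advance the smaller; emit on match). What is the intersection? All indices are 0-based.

[i=0,j=0] 0<3 → i++
[i=1,j=0] 3==3 emit → i++,j++
[i=2,j=1] 6<9 → i++
[i=3,j=1] 7<9 → i++
[i=4,j=1] 8<9 → i++
[i=5,j=1] 10>9 → j++
[i=5,j=2] 10<11 → i++
[i=6,j=2] 12>11 → j++
[i=6,j=3] 12<22 → i++
[i=7,j=3] 13<22 → i++
[i=8,j=3] 16<22 → i++
[i=9,j=3] 17<22 → i++
[i=10,j=3] 24>22 → j++

intersection = [3]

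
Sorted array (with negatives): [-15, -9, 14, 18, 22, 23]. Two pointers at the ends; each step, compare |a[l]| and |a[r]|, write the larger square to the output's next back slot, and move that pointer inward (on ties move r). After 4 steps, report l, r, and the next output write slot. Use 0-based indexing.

[0,5] |-15|<=|23| out[5]=529 → r--
[0,4] |-15|<=|22| out[4]=484 → r--
[0,3] |-15|<=|18| out[3]=324 → r--
[0,2] |-15|>|14| out[2]=225 → l++

l=1, r=2, next write slot=1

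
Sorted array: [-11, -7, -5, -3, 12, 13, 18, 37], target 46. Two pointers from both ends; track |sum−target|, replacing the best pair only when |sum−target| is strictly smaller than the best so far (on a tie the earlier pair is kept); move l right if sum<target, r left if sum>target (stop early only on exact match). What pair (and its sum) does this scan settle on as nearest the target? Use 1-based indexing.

l=1 r=8: -11+37=26 d=20 *, l++
l=2 r=8: -7+37=30 d=16 *, l++
l=3 r=8: -5+37=32 d=14 *, l++
l=4 r=8: -3+37=34 d=12 *, l++
l=5 r=8: 12+37=49 d=3 *, r--
l=5 r=7: 12+18=30 d=16, l++
l=6 r=7: 13+18=31 d=15, l++

pair (12, 37) with sum 49 (|Δ|=3)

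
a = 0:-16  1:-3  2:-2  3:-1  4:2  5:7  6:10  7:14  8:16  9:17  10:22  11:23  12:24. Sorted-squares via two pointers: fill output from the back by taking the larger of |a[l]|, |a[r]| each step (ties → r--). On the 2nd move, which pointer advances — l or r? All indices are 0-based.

r

l=0 r=12: |-16|<=|24| out[12]=576, r--
l=0 r=11: |-16|<=|23| out[11]=529, r--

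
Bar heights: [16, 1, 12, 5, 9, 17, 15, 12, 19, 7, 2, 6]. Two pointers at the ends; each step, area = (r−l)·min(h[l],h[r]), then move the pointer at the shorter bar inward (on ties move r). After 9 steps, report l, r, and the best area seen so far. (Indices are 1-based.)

[1,12] min(16,6)*11=66 best=66 * → r--
[1,11] min(16,2)*10=20 best=66 → r--
[1,10] min(16,7)*9=63 best=66 → r--
[1,9] min(16,19)*8=128 best=128 * → l++
[2,9] min(1,19)*7=7 best=128 → l++
[3,9] min(12,19)*6=72 best=128 → l++
[4,9] min(5,19)*5=25 best=128 → l++
[5,9] min(9,19)*4=36 best=128 → l++
[6,9] min(17,19)*3=51 best=128 → l++

l=7, r=9, best area=128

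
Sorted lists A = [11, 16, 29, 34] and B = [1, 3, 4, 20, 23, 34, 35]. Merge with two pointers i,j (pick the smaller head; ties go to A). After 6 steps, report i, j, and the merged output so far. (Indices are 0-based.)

i=2, j=4, merged so far=[1, 3, 4, 11, 16, 20]

[i=0,j=0] A[i]=11>B[j]=1 take 1 → j++
[i=0,j=1] A[i]=11>B[j]=3 take 3 → j++
[i=0,j=2] A[i]=11>B[j]=4 take 4 → j++
[i=0,j=3] A[i]=11<=B[j]=20 take 11 → i++
[i=1,j=3] A[i]=16<=B[j]=20 take 16 → i++
[i=2,j=3] A[i]=29>B[j]=20 take 20 → j++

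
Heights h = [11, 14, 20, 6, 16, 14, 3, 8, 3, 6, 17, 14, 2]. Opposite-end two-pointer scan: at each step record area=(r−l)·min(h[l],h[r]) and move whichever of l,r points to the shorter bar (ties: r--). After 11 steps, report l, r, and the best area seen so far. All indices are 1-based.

l=1 r=13: min(11,2)*12=24 best=24 *, r--
l=1 r=12: min(11,14)*11=121 best=121 *, l++
l=2 r=12: min(14,14)*10=140 best=140 *, r--
l=2 r=11: min(14,17)*9=126 best=140, l++
l=3 r=11: min(20,17)*8=136 best=140, r--
l=3 r=10: min(20,6)*7=42 best=140, r--
l=3 r=9: min(20,3)*6=18 best=140, r--
l=3 r=8: min(20,8)*5=40 best=140, r--
l=3 r=7: min(20,3)*4=12 best=140, r--
l=3 r=6: min(20,14)*3=42 best=140, r--
l=3 r=5: min(20,16)*2=32 best=140, r--

l=3, r=4, best area=140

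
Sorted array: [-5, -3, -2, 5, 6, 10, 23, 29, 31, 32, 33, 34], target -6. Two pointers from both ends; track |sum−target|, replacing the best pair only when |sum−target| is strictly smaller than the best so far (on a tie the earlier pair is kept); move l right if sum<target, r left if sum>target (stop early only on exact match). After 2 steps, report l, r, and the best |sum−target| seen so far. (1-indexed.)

l=1, r=10, best |Δ|=34

[1,12] -5+34=29 d=35 * → r--
[1,11] -5+33=28 d=34 * → r--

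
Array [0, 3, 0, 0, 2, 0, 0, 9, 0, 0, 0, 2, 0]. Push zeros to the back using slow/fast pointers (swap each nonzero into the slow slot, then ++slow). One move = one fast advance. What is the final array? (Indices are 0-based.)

slow=0 fast=0: a[fast]=0, fast++
slow=0 fast=1: a[fast]=3≠0 swap→a[0]=3, slow++,fast++
slow=1 fast=2: a[fast]=0, fast++
slow=1 fast=3: a[fast]=0, fast++
slow=1 fast=4: a[fast]=2≠0 swap→a[1]=2, slow++,fast++
slow=2 fast=5: a[fast]=0, fast++
slow=2 fast=6: a[fast]=0, fast++
slow=2 fast=7: a[fast]=9≠0 swap→a[2]=9, slow++,fast++
slow=3 fast=8: a[fast]=0, fast++
slow=3 fast=9: a[fast]=0, fast++
slow=3 fast=10: a[fast]=0, fast++
slow=3 fast=11: a[fast]=2≠0 swap→a[3]=2, slow++,fast++
slow=4 fast=12: a[fast]=0, fast++

[3, 2, 9, 2, 0, 0, 0, 0, 0, 0, 0, 0, 0]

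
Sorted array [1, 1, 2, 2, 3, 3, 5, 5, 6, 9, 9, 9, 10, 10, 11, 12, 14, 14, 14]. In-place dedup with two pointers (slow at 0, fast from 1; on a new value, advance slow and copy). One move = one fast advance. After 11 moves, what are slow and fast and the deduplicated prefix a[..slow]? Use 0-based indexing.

slow=5, fast=12, prefix=[1, 2, 3, 5, 6, 9]

(s=0,f=1) a[fast]=1=a[slow] dup → fast++
(s=0,f=2) a[fast]=2≠a[slow]=1 write a[1]=2 → slow++,fast++
(s=1,f=3) a[fast]=2=a[slow] dup → fast++
(s=1,f=4) a[fast]=3≠a[slow]=2 write a[2]=3 → slow++,fast++
(s=2,f=5) a[fast]=3=a[slow] dup → fast++
(s=2,f=6) a[fast]=5≠a[slow]=3 write a[3]=5 → slow++,fast++
(s=3,f=7) a[fast]=5=a[slow] dup → fast++
(s=3,f=8) a[fast]=6≠a[slow]=5 write a[4]=6 → slow++,fast++
(s=4,f=9) a[fast]=9≠a[slow]=6 write a[5]=9 → slow++,fast++
(s=5,f=10) a[fast]=9=a[slow] dup → fast++
(s=5,f=11) a[fast]=9=a[slow] dup → fast++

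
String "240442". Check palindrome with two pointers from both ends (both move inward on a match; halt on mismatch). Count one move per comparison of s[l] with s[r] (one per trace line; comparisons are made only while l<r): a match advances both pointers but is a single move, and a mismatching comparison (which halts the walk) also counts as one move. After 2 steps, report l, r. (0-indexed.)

l=0 r=5: '2'=='2', l++,r--
l=1 r=4: '4'=='4', l++,r--

l=2, r=3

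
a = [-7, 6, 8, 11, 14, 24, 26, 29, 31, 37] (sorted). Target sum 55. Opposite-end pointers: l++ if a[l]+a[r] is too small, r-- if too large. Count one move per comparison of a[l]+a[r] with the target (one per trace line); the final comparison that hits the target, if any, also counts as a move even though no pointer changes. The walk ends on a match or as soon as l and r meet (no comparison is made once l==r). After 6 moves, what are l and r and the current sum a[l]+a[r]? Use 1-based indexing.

[1,10] -7+37=30 <55 → l++
[2,10] 6+37=43 <55 → l++
[3,10] 8+37=45 <55 → l++
[4,10] 11+37=48 <55 → l++
[5,10] 14+37=51 <55 → l++
[6,10] 24+37=61 >55 → r--

l=6, r=9, sum=55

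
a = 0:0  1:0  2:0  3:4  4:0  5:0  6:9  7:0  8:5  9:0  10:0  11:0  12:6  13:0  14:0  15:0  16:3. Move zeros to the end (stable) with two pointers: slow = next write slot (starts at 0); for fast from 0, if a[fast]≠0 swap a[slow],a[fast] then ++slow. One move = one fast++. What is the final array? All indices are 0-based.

[4, 9, 5, 6, 3, 0, 0, 0, 0, 0, 0, 0, 0, 0, 0, 0, 0]

(s=0,f=0) a[fast]=0 → fast++
(s=0,f=1) a[fast]=0 → fast++
(s=0,f=2) a[fast]=0 → fast++
(s=0,f=3) a[fast]=4≠0 swap→a[0]=4 → slow++,fast++
(s=1,f=4) a[fast]=0 → fast++
(s=1,f=5) a[fast]=0 → fast++
(s=1,f=6) a[fast]=9≠0 swap→a[1]=9 → slow++,fast++
(s=2,f=7) a[fast]=0 → fast++
(s=2,f=8) a[fast]=5≠0 swap→a[2]=5 → slow++,fast++
(s=3,f=9) a[fast]=0 → fast++
(s=3,f=10) a[fast]=0 → fast++
(s=3,f=11) a[fast]=0 → fast++
(s=3,f=12) a[fast]=6≠0 swap→a[3]=6 → slow++,fast++
(s=4,f=13) a[fast]=0 → fast++
(s=4,f=14) a[fast]=0 → fast++
(s=4,f=15) a[fast]=0 → fast++
(s=4,f=16) a[fast]=3≠0 swap→a[4]=3 → slow++,fast++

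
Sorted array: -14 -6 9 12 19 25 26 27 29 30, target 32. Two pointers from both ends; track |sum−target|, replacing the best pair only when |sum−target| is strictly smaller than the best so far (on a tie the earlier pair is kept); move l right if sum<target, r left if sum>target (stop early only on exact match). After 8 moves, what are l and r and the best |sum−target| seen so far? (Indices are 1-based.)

l=4, r=5, best |Δ|=2

l=1 r=10: -14+30=16 d=16 *, l++
l=2 r=10: -6+30=24 d=8 *, l++
l=3 r=10: 9+30=39 d=7 *, r--
l=3 r=9: 9+29=38 d=6 *, r--
l=3 r=8: 9+27=36 d=4 *, r--
l=3 r=7: 9+26=35 d=3 *, r--
l=3 r=6: 9+25=34 d=2 *, r--
l=3 r=5: 9+19=28 d=4, l++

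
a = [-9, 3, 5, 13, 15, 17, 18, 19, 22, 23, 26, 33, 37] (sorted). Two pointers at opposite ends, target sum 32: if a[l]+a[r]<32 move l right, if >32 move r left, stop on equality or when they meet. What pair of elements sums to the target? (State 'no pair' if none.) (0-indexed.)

(13, 19)

l=0 r=12: -9+37=28 <32, l++
l=1 r=12: 3+37=40 >32, r--
l=1 r=11: 3+33=36 >32, r--
l=1 r=10: 3+26=29 <32, l++
l=2 r=10: 5+26=31 <32, l++
l=3 r=10: 13+26=39 >32, r--
l=3 r=9: 13+23=36 >32, r--
l=3 r=8: 13+22=35 >32, r--
l=3 r=7: 13+19=32, found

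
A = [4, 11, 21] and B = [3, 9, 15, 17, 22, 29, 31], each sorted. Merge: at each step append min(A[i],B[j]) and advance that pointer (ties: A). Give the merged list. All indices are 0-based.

[3, 4, 9, 11, 15, 17, 21, 22, 29, 31]

[i=0,j=0] A[i]=4>B[j]=3 take 3 → j++
[i=0,j=1] A[i]=4<=B[j]=9 take 4 → i++
[i=1,j=1] A[i]=11>B[j]=9 take 9 → j++
[i=1,j=2] A[i]=11<=B[j]=15 take 11 → i++
[i=2,j=2] A[i]=21>B[j]=15 take 15 → j++
[i=2,j=3] A[i]=21>B[j]=17 take 17 → j++
[i=2,j=4] A[i]=21<=B[j]=22 take 21 → i++
[i=3,j=4] A done, take B[j]=22 → j++
[i=3,j=5] A done, take B[j]=29 → j++
[i=3,j=6] A done, take B[j]=31 → j++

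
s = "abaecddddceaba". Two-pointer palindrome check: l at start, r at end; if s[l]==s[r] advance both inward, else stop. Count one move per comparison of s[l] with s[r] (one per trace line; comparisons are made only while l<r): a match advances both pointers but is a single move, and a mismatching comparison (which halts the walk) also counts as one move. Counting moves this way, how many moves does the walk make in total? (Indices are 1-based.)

[1,14] 'a'=='a' → l++,r--
[2,13] 'b'=='b' → l++,r--
[3,12] 'a'=='a' → l++,r--
[4,11] 'e'=='e' → l++,r--
[5,10] 'c'=='c' → l++,r--
[6,9] 'd'=='d' → l++,r--
[7,8] 'd'=='d' → l++,r--

7 moves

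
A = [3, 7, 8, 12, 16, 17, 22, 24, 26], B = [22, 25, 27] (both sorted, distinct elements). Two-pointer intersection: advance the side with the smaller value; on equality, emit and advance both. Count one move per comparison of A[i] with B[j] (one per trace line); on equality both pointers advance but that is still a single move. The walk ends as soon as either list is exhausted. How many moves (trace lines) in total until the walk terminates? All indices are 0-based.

10 moves

i=0 j=0: 3<22, i++
i=1 j=0: 7<22, i++
i=2 j=0: 8<22, i++
i=3 j=0: 12<22, i++
i=4 j=0: 16<22, i++
i=5 j=0: 17<22, i++
i=6 j=0: 22==22 emit, i++,j++
i=7 j=1: 24<25, i++
i=8 j=1: 26>25, j++
i=8 j=2: 26<27, i++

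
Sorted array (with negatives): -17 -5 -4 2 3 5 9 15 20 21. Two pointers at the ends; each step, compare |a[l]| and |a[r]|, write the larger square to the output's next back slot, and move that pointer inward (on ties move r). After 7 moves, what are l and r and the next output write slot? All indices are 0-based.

l=2, r=4, next write slot=2

[0,9] |-17|<=|21| out[9]=441 → r--
[0,8] |-17|<=|20| out[8]=400 → r--
[0,7] |-17|>|15| out[7]=289 → l++
[1,7] |-5|<=|15| out[6]=225 → r--
[1,6] |-5|<=|9| out[5]=81 → r--
[1,5] |-5|<=|5| out[4]=25 → r--
[1,4] |-5|>|3| out[3]=25 → l++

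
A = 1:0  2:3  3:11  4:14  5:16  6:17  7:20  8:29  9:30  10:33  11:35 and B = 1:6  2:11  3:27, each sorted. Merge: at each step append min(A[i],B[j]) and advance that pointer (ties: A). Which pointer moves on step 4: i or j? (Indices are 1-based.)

i=1 j=1: A[i]=0<=B[j]=6 take 0, i++
i=2 j=1: A[i]=3<=B[j]=6 take 3, i++
i=3 j=1: A[i]=11>B[j]=6 take 6, j++
i=3 j=2: A[i]=11<=B[j]=11 take 11, i++

i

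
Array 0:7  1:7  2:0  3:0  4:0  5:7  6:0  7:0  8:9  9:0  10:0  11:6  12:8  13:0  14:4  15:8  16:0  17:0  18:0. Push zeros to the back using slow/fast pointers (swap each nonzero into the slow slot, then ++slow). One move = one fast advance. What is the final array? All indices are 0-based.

[7, 7, 7, 9, 6, 8, 4, 8, 0, 0, 0, 0, 0, 0, 0, 0, 0, 0, 0]

(s=0,f=0) a[fast]=7≠0 swap→a[0]=7 → slow++,fast++
(s=1,f=1) a[fast]=7≠0 swap→a[1]=7 → slow++,fast++
(s=2,f=2) a[fast]=0 → fast++
(s=2,f=3) a[fast]=0 → fast++
(s=2,f=4) a[fast]=0 → fast++
(s=2,f=5) a[fast]=7≠0 swap→a[2]=7 → slow++,fast++
(s=3,f=6) a[fast]=0 → fast++
(s=3,f=7) a[fast]=0 → fast++
(s=3,f=8) a[fast]=9≠0 swap→a[3]=9 → slow++,fast++
(s=4,f=9) a[fast]=0 → fast++
(s=4,f=10) a[fast]=0 → fast++
(s=4,f=11) a[fast]=6≠0 swap→a[4]=6 → slow++,fast++
(s=5,f=12) a[fast]=8≠0 swap→a[5]=8 → slow++,fast++
(s=6,f=13) a[fast]=0 → fast++
(s=6,f=14) a[fast]=4≠0 swap→a[6]=4 → slow++,fast++
(s=7,f=15) a[fast]=8≠0 swap→a[7]=8 → slow++,fast++
(s=8,f=16) a[fast]=0 → fast++
(s=8,f=17) a[fast]=0 → fast++
(s=8,f=18) a[fast]=0 → fast++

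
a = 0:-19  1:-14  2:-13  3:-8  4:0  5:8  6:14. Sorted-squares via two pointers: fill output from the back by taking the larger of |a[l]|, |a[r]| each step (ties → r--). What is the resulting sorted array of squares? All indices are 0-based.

[0,6] |-19|>|14| out[6]=361 → l++
[1,6] |-14|<=|14| out[5]=196 → r--
[1,5] |-14|>|8| out[4]=196 → l++
[2,5] |-13|>|8| out[3]=169 → l++
[3,5] |-8|<=|8| out[2]=64 → r--
[3,4] |-8|>|0| out[1]=64 → l++
[4,4] |0|<=|0| out[0]=0 → r--

[0, 64, 64, 169, 196, 196, 361]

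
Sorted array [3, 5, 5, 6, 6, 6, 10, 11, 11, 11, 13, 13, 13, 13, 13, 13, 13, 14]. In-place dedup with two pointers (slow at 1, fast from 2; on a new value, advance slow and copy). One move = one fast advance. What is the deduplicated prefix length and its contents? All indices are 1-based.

(s=1,f=2) a[fast]=5≠a[slow]=3 write a[2]=5 → slow++,fast++
(s=2,f=3) a[fast]=5=a[slow] dup → fast++
(s=2,f=4) a[fast]=6≠a[slow]=5 write a[3]=6 → slow++,fast++
(s=3,f=5) a[fast]=6=a[slow] dup → fast++
(s=3,f=6) a[fast]=6=a[slow] dup → fast++
(s=3,f=7) a[fast]=10≠a[slow]=6 write a[4]=10 → slow++,fast++
(s=4,f=8) a[fast]=11≠a[slow]=10 write a[5]=11 → slow++,fast++
(s=5,f=9) a[fast]=11=a[slow] dup → fast++
(s=5,f=10) a[fast]=11=a[slow] dup → fast++
(s=5,f=11) a[fast]=13≠a[slow]=11 write a[6]=13 → slow++,fast++
(s=6,f=12) a[fast]=13=a[slow] dup → fast++
(s=6,f=13) a[fast]=13=a[slow] dup → fast++
(s=6,f=14) a[fast]=13=a[slow] dup → fast++
(s=6,f=15) a[fast]=13=a[slow] dup → fast++
(s=6,f=16) a[fast]=13=a[slow] dup → fast++
(s=6,f=17) a[fast]=13=a[slow] dup → fast++
(s=6,f=18) a[fast]=14≠a[slow]=13 write a[7]=14 → slow++,fast++

length 7; prefix = [3, 5, 6, 10, 11, 13, 14]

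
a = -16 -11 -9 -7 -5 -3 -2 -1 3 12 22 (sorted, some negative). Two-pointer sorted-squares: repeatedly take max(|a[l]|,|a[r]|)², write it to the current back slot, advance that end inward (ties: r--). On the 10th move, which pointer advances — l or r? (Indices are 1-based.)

l=1 r=11: |-16|<=|22| out[11]=484, r--
l=1 r=10: |-16|>|12| out[10]=256, l++
l=2 r=10: |-11|<=|12| out[9]=144, r--
l=2 r=9: |-11|>|3| out[8]=121, l++
l=3 r=9: |-9|>|3| out[7]=81, l++
l=4 r=9: |-7|>|3| out[6]=49, l++
l=5 r=9: |-5|>|3| out[5]=25, l++
l=6 r=9: |-3|<=|3| out[4]=9, r--
l=6 r=8: |-3|>|-1| out[3]=9, l++
l=7 r=8: |-2|>|-1| out[2]=4, l++

l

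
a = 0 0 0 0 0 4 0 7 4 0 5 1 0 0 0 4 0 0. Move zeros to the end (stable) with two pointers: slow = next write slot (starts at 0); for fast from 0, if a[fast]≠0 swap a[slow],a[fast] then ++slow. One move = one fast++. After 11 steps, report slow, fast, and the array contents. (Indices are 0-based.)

(s=0,f=0) a[fast]=0 → fast++
(s=0,f=1) a[fast]=0 → fast++
(s=0,f=2) a[fast]=0 → fast++
(s=0,f=3) a[fast]=0 → fast++
(s=0,f=4) a[fast]=0 → fast++
(s=0,f=5) a[fast]=4≠0 swap→a[0]=4 → slow++,fast++
(s=1,f=6) a[fast]=0 → fast++
(s=1,f=7) a[fast]=7≠0 swap→a[1]=7 → slow++,fast++
(s=2,f=8) a[fast]=4≠0 swap→a[2]=4 → slow++,fast++
(s=3,f=9) a[fast]=0 → fast++
(s=3,f=10) a[fast]=5≠0 swap→a[3]=5 → slow++,fast++

slow=4, fast=11, a=[4, 7, 4, 5, 0, 0, 0, 0, 0, 0, 0, 1, 0, 0, 0, 4, 0, 0]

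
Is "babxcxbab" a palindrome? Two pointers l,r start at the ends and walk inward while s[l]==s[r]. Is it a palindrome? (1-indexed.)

palindrome

[1,9] 'b'=='b' → l++,r--
[2,8] 'a'=='a' → l++,r--
[3,7] 'b'=='b' → l++,r--
[4,6] 'x'=='x' → l++,r--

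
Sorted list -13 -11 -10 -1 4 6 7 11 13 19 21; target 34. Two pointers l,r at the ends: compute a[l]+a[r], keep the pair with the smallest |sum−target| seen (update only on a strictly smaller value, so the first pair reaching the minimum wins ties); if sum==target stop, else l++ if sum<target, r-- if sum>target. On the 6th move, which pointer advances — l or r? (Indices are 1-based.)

[1,11] -13+21=8 d=26 * → l++
[2,11] -11+21=10 d=24 * → l++
[3,11] -10+21=11 d=23 * → l++
[4,11] -1+21=20 d=14 * → l++
[5,11] 4+21=25 d=9 * → l++
[6,11] 6+21=27 d=7 * → l++

l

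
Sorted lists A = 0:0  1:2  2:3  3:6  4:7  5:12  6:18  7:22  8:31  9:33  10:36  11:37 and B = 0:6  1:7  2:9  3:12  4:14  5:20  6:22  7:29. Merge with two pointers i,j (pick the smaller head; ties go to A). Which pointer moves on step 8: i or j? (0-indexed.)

j

i=0 j=0: A[i]=0<=B[j]=6 take 0, i++
i=1 j=0: A[i]=2<=B[j]=6 take 2, i++
i=2 j=0: A[i]=3<=B[j]=6 take 3, i++
i=3 j=0: A[i]=6<=B[j]=6 take 6, i++
i=4 j=0: A[i]=7>B[j]=6 take 6, j++
i=4 j=1: A[i]=7<=B[j]=7 take 7, i++
i=5 j=1: A[i]=12>B[j]=7 take 7, j++
i=5 j=2: A[i]=12>B[j]=9 take 9, j++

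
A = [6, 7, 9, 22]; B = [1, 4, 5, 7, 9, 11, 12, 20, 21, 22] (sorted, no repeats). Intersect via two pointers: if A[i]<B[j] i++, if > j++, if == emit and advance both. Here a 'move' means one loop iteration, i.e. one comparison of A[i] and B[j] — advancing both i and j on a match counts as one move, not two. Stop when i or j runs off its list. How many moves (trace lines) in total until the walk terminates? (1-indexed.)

11 moves

i=1 j=1: 6>1, j++
i=1 j=2: 6>4, j++
i=1 j=3: 6>5, j++
i=1 j=4: 6<7, i++
i=2 j=4: 7==7 emit, i++,j++
i=3 j=5: 9==9 emit, i++,j++
i=4 j=6: 22>11, j++
i=4 j=7: 22>12, j++
i=4 j=8: 22>20, j++
i=4 j=9: 22>21, j++
i=4 j=10: 22==22 emit, i++,j++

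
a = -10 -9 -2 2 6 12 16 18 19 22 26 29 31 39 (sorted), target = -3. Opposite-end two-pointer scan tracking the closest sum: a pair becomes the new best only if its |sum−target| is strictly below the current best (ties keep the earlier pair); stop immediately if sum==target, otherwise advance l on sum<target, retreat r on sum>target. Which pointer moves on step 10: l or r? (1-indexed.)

l

[1,14] -10+39=29 d=32 * → r--
[1,13] -10+31=21 d=24 * → r--
[1,12] -10+29=19 d=22 * → r--
[1,11] -10+26=16 d=19 * → r--
[1,10] -10+22=12 d=15 * → r--
[1,9] -10+19=9 d=12 * → r--
[1,8] -10+18=8 d=11 * → r--
[1,7] -10+16=6 d=9 * → r--
[1,6] -10+12=2 d=5 * → r--
[1,5] -10+6=-4 d=1 * → l++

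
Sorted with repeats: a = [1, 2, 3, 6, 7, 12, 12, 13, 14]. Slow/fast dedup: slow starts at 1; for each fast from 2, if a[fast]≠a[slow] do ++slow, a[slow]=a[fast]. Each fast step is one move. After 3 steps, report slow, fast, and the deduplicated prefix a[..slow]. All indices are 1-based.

slow=4, fast=5, prefix=[1, 2, 3, 6]

slow=1 fast=2: a[fast]=2≠a[slow]=1 write a[2]=2, slow++,fast++
slow=2 fast=3: a[fast]=3≠a[slow]=2 write a[3]=3, slow++,fast++
slow=3 fast=4: a[fast]=6≠a[slow]=3 write a[4]=6, slow++,fast++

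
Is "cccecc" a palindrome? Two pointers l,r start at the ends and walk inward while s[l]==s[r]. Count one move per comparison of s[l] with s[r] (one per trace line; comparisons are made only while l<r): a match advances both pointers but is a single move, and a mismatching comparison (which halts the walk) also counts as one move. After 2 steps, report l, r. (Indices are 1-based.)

l=1 r=6: 'c'=='c', l++,r--
l=2 r=5: 'c'=='c', l++,r--

l=3, r=4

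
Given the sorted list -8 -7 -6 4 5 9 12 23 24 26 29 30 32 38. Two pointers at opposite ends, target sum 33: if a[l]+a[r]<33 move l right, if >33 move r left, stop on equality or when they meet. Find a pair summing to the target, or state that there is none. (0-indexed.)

[0,13] -8+38=30 <33 → l++
[1,13] -7+38=31 <33 → l++
[2,13] -6+38=32 <33 → l++
[3,13] 4+38=42 >33 → r--
[3,12] 4+32=36 >33 → r--
[3,11] 4+30=34 >33 → r--
[3,10] 4+29=33 → found

(4, 29)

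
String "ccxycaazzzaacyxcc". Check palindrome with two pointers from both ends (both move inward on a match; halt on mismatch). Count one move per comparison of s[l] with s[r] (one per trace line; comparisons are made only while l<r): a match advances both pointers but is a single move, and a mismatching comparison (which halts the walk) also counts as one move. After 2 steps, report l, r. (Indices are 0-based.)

l=2, r=14

l=0 r=16: 'c'=='c', l++,r--
l=1 r=15: 'c'=='c', l++,r--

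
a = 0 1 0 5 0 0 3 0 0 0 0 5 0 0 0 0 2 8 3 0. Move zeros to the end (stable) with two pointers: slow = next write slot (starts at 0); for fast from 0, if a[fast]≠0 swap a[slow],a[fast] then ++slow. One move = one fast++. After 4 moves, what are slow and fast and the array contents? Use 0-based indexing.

slow=0 fast=0: a[fast]=0, fast++
slow=0 fast=1: a[fast]=1≠0 swap→a[0]=1, slow++,fast++
slow=1 fast=2: a[fast]=0, fast++
slow=1 fast=3: a[fast]=5≠0 swap→a[1]=5, slow++,fast++

slow=2, fast=4, a=[1, 5, 0, 0, 0, 0, 3, 0, 0, 0, 0, 5, 0, 0, 0, 0, 2, 8, 3, 0]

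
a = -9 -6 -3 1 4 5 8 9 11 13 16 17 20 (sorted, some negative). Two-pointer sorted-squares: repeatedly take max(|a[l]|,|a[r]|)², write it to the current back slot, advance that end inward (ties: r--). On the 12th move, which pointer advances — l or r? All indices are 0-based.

l

[0,12] |-9|<=|20| out[12]=400 → r--
[0,11] |-9|<=|17| out[11]=289 → r--
[0,10] |-9|<=|16| out[10]=256 → r--
[0,9] |-9|<=|13| out[9]=169 → r--
[0,8] |-9|<=|11| out[8]=121 → r--
[0,7] |-9|<=|9| out[7]=81 → r--
[0,6] |-9|>|8| out[6]=81 → l++
[1,6] |-6|<=|8| out[5]=64 → r--
[1,5] |-6|>|5| out[4]=36 → l++
[2,5] |-3|<=|5| out[3]=25 → r--
[2,4] |-3|<=|4| out[2]=16 → r--
[2,3] |-3|>|1| out[1]=9 → l++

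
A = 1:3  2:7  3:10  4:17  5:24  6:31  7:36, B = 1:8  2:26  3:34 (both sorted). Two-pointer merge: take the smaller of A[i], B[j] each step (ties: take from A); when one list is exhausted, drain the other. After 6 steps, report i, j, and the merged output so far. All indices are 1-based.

i=1 j=1: A[i]=3<=B[j]=8 take 3, i++
i=2 j=1: A[i]=7<=B[j]=8 take 7, i++
i=3 j=1: A[i]=10>B[j]=8 take 8, j++
i=3 j=2: A[i]=10<=B[j]=26 take 10, i++
i=4 j=2: A[i]=17<=B[j]=26 take 17, i++
i=5 j=2: A[i]=24<=B[j]=26 take 24, i++

i=6, j=2, merged so far=[3, 7, 8, 10, 17, 24]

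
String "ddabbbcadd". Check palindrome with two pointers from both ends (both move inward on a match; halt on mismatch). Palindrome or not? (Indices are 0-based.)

not a palindrome (mismatch at 3,6)

l=0 r=9: 'd'=='d', l++,r--
l=1 r=8: 'd'=='d', l++,r--
l=2 r=7: 'a'=='a', l++,r--
l=3 r=6: 'b'!='c', stop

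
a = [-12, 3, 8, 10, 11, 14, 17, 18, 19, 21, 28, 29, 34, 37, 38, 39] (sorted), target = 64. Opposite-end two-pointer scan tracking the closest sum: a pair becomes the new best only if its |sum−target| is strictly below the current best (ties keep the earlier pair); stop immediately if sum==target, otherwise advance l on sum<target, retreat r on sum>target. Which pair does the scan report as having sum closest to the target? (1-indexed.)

pair (28, 37) with sum 65 (|Δ|=1)

[1,16] -12+39=27 d=37 * → l++
[2,16] 3+39=42 d=22 * → l++
[3,16] 8+39=47 d=17 * → l++
[4,16] 10+39=49 d=15 * → l++
[5,16] 11+39=50 d=14 * → l++
[6,16] 14+39=53 d=11 * → l++
[7,16] 17+39=56 d=8 * → l++
[8,16] 18+39=57 d=7 * → l++
[9,16] 19+39=58 d=6 * → l++
[10,16] 21+39=60 d=4 * → l++
[11,16] 28+39=67 d=3 * → r--
[11,15] 28+38=66 d=2 * → r--
[11,14] 28+37=65 d=1 * → r--
[11,13] 28+34=62 d=2 → l++
[12,13] 29+34=63 d=1 → l++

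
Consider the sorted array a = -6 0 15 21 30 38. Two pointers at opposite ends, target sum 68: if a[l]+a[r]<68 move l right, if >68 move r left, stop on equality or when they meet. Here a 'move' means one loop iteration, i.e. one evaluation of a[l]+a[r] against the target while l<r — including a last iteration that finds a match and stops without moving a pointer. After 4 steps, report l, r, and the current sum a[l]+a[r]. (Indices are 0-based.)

l=4, r=5, sum=68

[0,5] -6+38=32 <68 → l++
[1,5] 0+38=38 <68 → l++
[2,5] 15+38=53 <68 → l++
[3,5] 21+38=59 <68 → l++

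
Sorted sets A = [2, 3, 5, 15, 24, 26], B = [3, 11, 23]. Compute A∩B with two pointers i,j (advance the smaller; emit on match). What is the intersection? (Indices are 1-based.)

intersection = [3]

i=1 j=1: 2<3, i++
i=2 j=1: 3==3 emit, i++,j++
i=3 j=2: 5<11, i++
i=4 j=2: 15>11, j++
i=4 j=3: 15<23, i++
i=5 j=3: 24>23, j++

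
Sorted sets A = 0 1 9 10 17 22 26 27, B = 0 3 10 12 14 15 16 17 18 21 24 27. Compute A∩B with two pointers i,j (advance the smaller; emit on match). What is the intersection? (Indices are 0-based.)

[i=0,j=0] 0==0 emit → i++,j++
[i=1,j=1] 1<3 → i++
[i=2,j=1] 9>3 → j++
[i=2,j=2] 9<10 → i++
[i=3,j=2] 10==10 emit → i++,j++
[i=4,j=3] 17>12 → j++
[i=4,j=4] 17>14 → j++
[i=4,j=5] 17>15 → j++
[i=4,j=6] 17>16 → j++
[i=4,j=7] 17==17 emit → i++,j++
[i=5,j=8] 22>18 → j++
[i=5,j=9] 22>21 → j++
[i=5,j=10] 22<24 → i++
[i=6,j=10] 26>24 → j++
[i=6,j=11] 26<27 → i++
[i=7,j=11] 27==27 emit → i++,j++

intersection = [0, 10, 17, 27]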